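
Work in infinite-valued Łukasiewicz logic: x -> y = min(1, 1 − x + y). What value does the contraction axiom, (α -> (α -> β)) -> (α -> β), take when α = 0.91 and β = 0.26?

0.91

α -> β = min(1, 1 − 0.91 + 0.26) = min(1, 0.35) = 0.35
α -> (α -> β) = min(1, 1 − 0.91 + 0.35) = min(1, 0.44) = 0.44
(α -> (α -> β)) -> (α -> β) = min(1, 1 − 0.44 + 0.35) = min(1, 0.91) = 0.91
(The value 0.91 < 1 shows this instance is not satisfied; fails in Ł∞ (the t-norm is not idempotent).)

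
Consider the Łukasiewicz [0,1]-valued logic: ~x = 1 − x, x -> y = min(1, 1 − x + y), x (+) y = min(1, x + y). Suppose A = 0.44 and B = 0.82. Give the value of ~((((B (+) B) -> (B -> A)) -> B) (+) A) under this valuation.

B (+) B = min(1, 0.82 + 0.82) = min(1, 1.64) = 1.00
B -> A = min(1, 1 − 0.82 + 0.44) = min(1, 0.62) = 0.62
(B (+) B) -> (B -> A) = min(1, 1 − 1.00 + 0.62) = min(1, 0.62) = 0.62
((B (+) B) -> (B -> A)) -> B = min(1, 1 − 0.62 + 0.82) = min(1, 1.20) = 1.00
(((B (+) B) -> (B -> A)) -> B) (+) A = min(1, 1.00 + 0.44) = min(1, 1.44) = 1.00
~((((B (+) B) -> (B -> A)) -> B) (+) A) = 1 − 1.00 = 0.00

0.00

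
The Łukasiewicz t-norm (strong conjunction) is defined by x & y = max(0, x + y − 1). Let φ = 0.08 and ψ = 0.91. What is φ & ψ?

φ & ψ = max(0, 0.08 + 0.91 − 1) = max(0, -0.01) = 0.00
For comparison, the Gödel (minimum) t-norm min(x, y) would give 0.08.

0.00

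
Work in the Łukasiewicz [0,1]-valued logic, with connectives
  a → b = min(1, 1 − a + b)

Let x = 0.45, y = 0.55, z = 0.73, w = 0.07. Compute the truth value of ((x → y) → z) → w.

x → y = min(1, 1 − 0.45 + 0.55) = min(1, 1.10) = 1.00
(x → y) → z = min(1, 1 − 1.00 + 0.73) = min(1, 0.73) = 0.73
((x → y) → z) → w = min(1, 1 − 0.73 + 0.07) = min(1, 0.34) = 0.34

0.34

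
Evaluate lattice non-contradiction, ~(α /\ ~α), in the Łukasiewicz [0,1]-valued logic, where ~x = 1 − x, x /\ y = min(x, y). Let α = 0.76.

~α = 1 − 0.76 = 0.24
α /\ ~α = min(0.76, 0.24) = 0.24
~(α /\ ~α) = 1 − 0.24 = 0.76
(The value 0.76 < 1 shows this instance is not satisfied; not a Ł∞-tautology — its value is 1 − min(a, 1−a).)

0.76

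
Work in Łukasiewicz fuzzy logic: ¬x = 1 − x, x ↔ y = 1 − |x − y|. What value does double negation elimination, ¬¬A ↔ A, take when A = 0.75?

1.00

¬A = 1 − 0.75 = 0.25
¬¬A = 1 − 0.25 = 0.75
¬¬A ↔ A = 1 − |0.75 − 0.75| = 1 − 0.00 = 1.00
(As expected: always 1 in Ł∞ since negation is involutive.)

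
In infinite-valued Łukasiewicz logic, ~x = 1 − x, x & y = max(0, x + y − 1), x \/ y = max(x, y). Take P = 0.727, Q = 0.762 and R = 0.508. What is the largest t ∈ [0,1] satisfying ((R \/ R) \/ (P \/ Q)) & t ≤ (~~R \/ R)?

0.746

R \/ R = max(0.508, 0.508) = 0.508
P \/ Q = max(0.727, 0.762) = 0.762
(R \/ R) \/ (P \/ Q) = max(0.508, 0.762) = 0.762
So the left factor is (R \/ R) \/ (P \/ Q) = 0.762.
~R = 1 − 0.508 = 0.492
~~R = 1 − 0.492 = 0.508
~~R \/ R = max(0.508, 0.508) = 0.508
So the right-hand bound is ~~R \/ R = 0.508.
The residuum of the Łukasiewicz t-norm gives the supremum: min(1, 1 − 0.762 + 0.508).
1 − 0.762 + 0.508 = 0.746, so t = min(1, 0.746) = 0.746.
Check: 0.762 & 0.746 = max(0, 0.508) = 0.508 ≤ 0.508.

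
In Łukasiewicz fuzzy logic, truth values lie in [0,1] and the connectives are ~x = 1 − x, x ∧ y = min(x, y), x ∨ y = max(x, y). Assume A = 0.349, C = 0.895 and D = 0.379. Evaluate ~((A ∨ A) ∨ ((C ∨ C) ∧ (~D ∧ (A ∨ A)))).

A ∨ A = max(0.349, 0.349) = 0.349
C ∨ C = max(0.895, 0.895) = 0.895
~D = 1 − 0.379 = 0.621
~D ∧ (A ∨ A) = min(0.621, 0.349) = 0.349
(C ∨ C) ∧ (~D ∧ (A ∨ A)) = min(0.895, 0.349) = 0.349
(A ∨ A) ∨ ((C ∨ C) ∧ (~D ∧ (A ∨ A))) = max(0.349, 0.349) = 0.349
~((A ∨ A) ∨ ((C ∨ C) ∧ (~D ∧ (A ∨ A)))) = 1 − 0.349 = 0.651

0.651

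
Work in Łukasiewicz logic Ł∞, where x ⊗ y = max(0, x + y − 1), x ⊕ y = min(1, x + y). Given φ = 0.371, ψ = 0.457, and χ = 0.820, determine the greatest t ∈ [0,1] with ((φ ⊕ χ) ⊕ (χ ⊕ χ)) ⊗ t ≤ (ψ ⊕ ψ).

φ ⊕ χ = min(1, 0.371 + 0.820) = min(1, 1.191) = 1.000
χ ⊕ χ = min(1, 0.820 + 0.820) = min(1, 1.640) = 1.000
(φ ⊕ χ) ⊕ (χ ⊕ χ) = min(1, 1.000 + 1.000) = min(1, 2.000) = 1.000
So the left factor is (φ ⊕ χ) ⊕ (χ ⊕ χ) = 1.000.
ψ ⊕ ψ = min(1, 0.457 + 0.457) = min(1, 0.914) = 0.914
So the right-hand bound is ψ ⊕ ψ = 0.914.
The residuum of the Łukasiewicz t-norm gives the supremum: min(1, 1 − 1.000 + 0.914).
1 − 1.000 + 0.914 = 0.914, so t = min(1, 0.914) = 0.914.
Check: 1.000 ⊗ 0.914 = max(0, 0.914) = 0.914 ≤ 0.914.

0.914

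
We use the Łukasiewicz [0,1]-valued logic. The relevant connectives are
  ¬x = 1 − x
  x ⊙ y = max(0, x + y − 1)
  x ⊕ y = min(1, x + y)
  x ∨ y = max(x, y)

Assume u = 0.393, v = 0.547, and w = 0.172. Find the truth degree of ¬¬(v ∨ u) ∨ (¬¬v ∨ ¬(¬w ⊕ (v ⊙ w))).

v ∨ u = max(0.547, 0.393) = 0.547
¬(v ∨ u) = 1 − 0.547 = 0.453
¬¬(v ∨ u) = 1 − 0.453 = 0.547
¬v = 1 − 0.547 = 0.453
¬¬v = 1 − 0.453 = 0.547
¬w = 1 − 0.172 = 0.828
v ⊙ w = max(0, 0.547 + 0.172 − 1) = max(0, -0.281) = 0.000
¬w ⊕ (v ⊙ w) = min(1, 0.828 + 0.000) = min(1, 0.828) = 0.828
¬(¬w ⊕ (v ⊙ w)) = 1 − 0.828 = 0.172
¬¬v ∨ ¬(¬w ⊕ (v ⊙ w)) = max(0.547, 0.172) = 0.547
¬¬(v ∨ u) ∨ (¬¬v ∨ ¬(¬w ⊕ (v ⊙ w))) = max(0.547, 0.547) = 0.547

0.547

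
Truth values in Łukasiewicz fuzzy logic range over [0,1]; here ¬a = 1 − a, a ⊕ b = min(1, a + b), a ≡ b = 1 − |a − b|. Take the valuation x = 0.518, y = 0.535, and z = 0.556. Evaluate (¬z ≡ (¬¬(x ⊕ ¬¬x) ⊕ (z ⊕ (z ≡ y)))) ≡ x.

¬z = 1 − 0.556 = 0.444
¬x = 1 − 0.518 = 0.482
¬¬x = 1 − 0.482 = 0.518
x ⊕ ¬¬x = min(1, 0.518 + 0.518) = min(1, 1.036) = 1.000
¬(x ⊕ ¬¬x) = 1 − 1.000 = 0.000
¬¬(x ⊕ ¬¬x) = 1 − 0.000 = 1.000
z ≡ y = 1 − |0.556 − 0.535| = 1 − 0.021 = 0.979
z ⊕ (z ≡ y) = min(1, 0.556 + 0.979) = min(1, 1.535) = 1.000
¬¬(x ⊕ ¬¬x) ⊕ (z ⊕ (z ≡ y)) = min(1, 1.000 + 1.000) = min(1, 2.000) = 1.000
¬z ≡ (¬¬(x ⊕ ¬¬x) ⊕ (z ⊕ (z ≡ y))) = 1 − |0.444 − 1.000| = 1 − 0.556 = 0.444
(¬z ≡ (¬¬(x ⊕ ¬¬x) ⊕ (z ⊕ (z ≡ y)))) ≡ x = 1 − |0.444 − 0.518| = 1 − 0.074 = 0.926

0.926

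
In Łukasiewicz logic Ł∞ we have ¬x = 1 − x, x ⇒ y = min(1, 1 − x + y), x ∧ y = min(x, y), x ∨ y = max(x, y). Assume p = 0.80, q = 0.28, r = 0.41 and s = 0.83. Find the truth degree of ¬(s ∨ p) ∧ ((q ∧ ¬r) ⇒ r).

s ∨ p = max(0.83, 0.80) = 0.83
¬(s ∨ p) = 1 − 0.83 = 0.17
¬r = 1 − 0.41 = 0.59
q ∧ ¬r = min(0.28, 0.59) = 0.28
(q ∧ ¬r) ⇒ r = min(1, 1 − 0.28 + 0.41) = min(1, 1.13) = 1.00
¬(s ∨ p) ∧ ((q ∧ ¬r) ⇒ r) = min(0.17, 1.00) = 0.17

0.17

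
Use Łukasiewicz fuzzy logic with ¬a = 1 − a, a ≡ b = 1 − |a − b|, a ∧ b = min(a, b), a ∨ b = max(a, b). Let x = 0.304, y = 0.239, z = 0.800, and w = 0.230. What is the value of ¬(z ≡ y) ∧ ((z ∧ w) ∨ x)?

z ≡ y = 1 − |0.800 − 0.239| = 1 − 0.561 = 0.439
¬(z ≡ y) = 1 − 0.439 = 0.561
z ∧ w = min(0.800, 0.230) = 0.230
(z ∧ w) ∨ x = max(0.230, 0.304) = 0.304
¬(z ≡ y) ∧ ((z ∧ w) ∨ x) = min(0.561, 0.304) = 0.304

0.304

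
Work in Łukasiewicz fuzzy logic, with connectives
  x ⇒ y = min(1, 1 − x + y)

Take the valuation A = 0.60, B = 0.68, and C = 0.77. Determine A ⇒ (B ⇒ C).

1.00

B ⇒ C = min(1, 1 − 0.68 + 0.77) = min(1, 1.09) = 1.00
A ⇒ (B ⇒ C) = min(1, 1 − 0.60 + 1.00) = min(1, 1.40) = 1.00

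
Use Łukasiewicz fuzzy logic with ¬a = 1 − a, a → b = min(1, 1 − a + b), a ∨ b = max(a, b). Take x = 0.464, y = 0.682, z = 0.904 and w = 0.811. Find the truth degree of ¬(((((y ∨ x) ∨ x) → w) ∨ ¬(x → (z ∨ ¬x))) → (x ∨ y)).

0.318

y ∨ x = max(0.682, 0.464) = 0.682
(y ∨ x) ∨ x = max(0.682, 0.464) = 0.682
((y ∨ x) ∨ x) → w = min(1, 1 − 0.682 + 0.811) = min(1, 1.129) = 1.000
¬x = 1 − 0.464 = 0.536
z ∨ ¬x = max(0.904, 0.536) = 0.904
x → (z ∨ ¬x) = min(1, 1 − 0.464 + 0.904) = min(1, 1.440) = 1.000
¬(x → (z ∨ ¬x)) = 1 − 1.000 = 0.000
(((y ∨ x) ∨ x) → w) ∨ ¬(x → (z ∨ ¬x)) = max(1.000, 0.000) = 1.000
x ∨ y = max(0.464, 0.682) = 0.682
((((y ∨ x) ∨ x) → w) ∨ ¬(x → (z ∨ ¬x))) → (x ∨ y) = min(1, 1 − 1.000 + 0.682) = min(1, 0.682) = 0.682
¬(((((y ∨ x) ∨ x) → w) ∨ ¬(x → (z ∨ ¬x))) → (x ∨ y)) = 1 − 0.682 = 0.318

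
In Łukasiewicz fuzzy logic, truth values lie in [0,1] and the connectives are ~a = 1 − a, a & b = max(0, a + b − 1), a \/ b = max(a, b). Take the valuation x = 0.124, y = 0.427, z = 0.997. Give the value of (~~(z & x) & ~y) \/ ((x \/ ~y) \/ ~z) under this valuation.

0.573

z & x = max(0, 0.997 + 0.124 − 1) = max(0, 0.121) = 0.121
~(z & x) = 1 − 0.121 = 0.879
~~(z & x) = 1 − 0.879 = 0.121
~y = 1 − 0.427 = 0.573
~~(z & x) & ~y = max(0, 0.121 + 0.573 − 1) = max(0, -0.306) = 0.000
x \/ ~y = max(0.124, 0.573) = 0.573
~z = 1 − 0.997 = 0.003
(x \/ ~y) \/ ~z = max(0.573, 0.003) = 0.573
(~~(z & x) & ~y) \/ ((x \/ ~y) \/ ~z) = max(0.000, 0.573) = 0.573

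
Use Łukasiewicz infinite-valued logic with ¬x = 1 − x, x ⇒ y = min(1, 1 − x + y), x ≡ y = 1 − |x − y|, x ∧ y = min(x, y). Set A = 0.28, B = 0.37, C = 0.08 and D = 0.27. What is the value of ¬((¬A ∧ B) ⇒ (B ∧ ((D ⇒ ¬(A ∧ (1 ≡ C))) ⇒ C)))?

¬A = 1 − 0.28 = 0.72
¬A ∧ B = min(0.72, 0.37) = 0.37
1 ≡ C = 1 − |1.00 − 0.08| = 1 − 0.92 = 0.08
A ∧ (1 ≡ C) = min(0.28, 0.08) = 0.08
¬(A ∧ (1 ≡ C)) = 1 − 0.08 = 0.92
D ⇒ ¬(A ∧ (1 ≡ C)) = min(1, 1 − 0.27 + 0.92) = min(1, 1.65) = 1.00
(D ⇒ ¬(A ∧ (1 ≡ C))) ⇒ C = min(1, 1 − 1.00 + 0.08) = min(1, 0.08) = 0.08
B ∧ ((D ⇒ ¬(A ∧ (1 ≡ C))) ⇒ C) = min(0.37, 0.08) = 0.08
(¬A ∧ B) ⇒ (B ∧ ((D ⇒ ¬(A ∧ (1 ≡ C))) ⇒ C)) = min(1, 1 − 0.37 + 0.08) = min(1, 0.71) = 0.71
¬((¬A ∧ B) ⇒ (B ∧ ((D ⇒ ¬(A ∧ (1 ≡ C))) ⇒ C))) = 1 − 0.71 = 0.29

0.29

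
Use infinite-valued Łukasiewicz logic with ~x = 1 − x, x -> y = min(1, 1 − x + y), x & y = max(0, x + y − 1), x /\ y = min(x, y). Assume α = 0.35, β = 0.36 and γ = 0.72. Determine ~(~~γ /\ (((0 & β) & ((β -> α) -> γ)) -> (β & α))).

0.28

~γ = 1 − 0.72 = 0.28
~~γ = 1 − 0.28 = 0.72
0 & β = max(0, 0.00 + 0.36 − 1) = max(0, -0.64) = 0.00
β -> α = min(1, 1 − 0.36 + 0.35) = min(1, 0.99) = 0.99
(β -> α) -> γ = min(1, 1 − 0.99 + 0.72) = min(1, 0.73) = 0.73
(0 & β) & ((β -> α) -> γ) = max(0, 0.00 + 0.73 − 1) = max(0, -0.27) = 0.00
β & α = max(0, 0.36 + 0.35 − 1) = max(0, -0.29) = 0.00
((0 & β) & ((β -> α) -> γ)) -> (β & α) = min(1, 1 − 0.00 + 0.00) = min(1, 1.00) = 1.00
~~γ /\ (((0 & β) & ((β -> α) -> γ)) -> (β & α)) = min(0.72, 1.00) = 0.72
~(~~γ /\ (((0 & β) & ((β -> α) -> γ)) -> (β & α))) = 1 − 0.72 = 0.28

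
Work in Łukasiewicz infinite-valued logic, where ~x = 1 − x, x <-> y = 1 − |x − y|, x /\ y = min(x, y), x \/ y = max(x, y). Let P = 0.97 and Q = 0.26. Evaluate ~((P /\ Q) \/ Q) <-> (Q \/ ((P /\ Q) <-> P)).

0.55

P /\ Q = min(0.97, 0.26) = 0.26
(P /\ Q) \/ Q = max(0.26, 0.26) = 0.26
~((P /\ Q) \/ Q) = 1 − 0.26 = 0.74
(P /\ Q) <-> P = 1 − |0.26 − 0.97| = 1 − 0.71 = 0.29
Q \/ ((P /\ Q) <-> P) = max(0.26, 0.29) = 0.29
~((P /\ Q) \/ Q) <-> (Q \/ ((P /\ Q) <-> P)) = 1 − |0.74 − 0.29| = 1 − 0.45 = 0.55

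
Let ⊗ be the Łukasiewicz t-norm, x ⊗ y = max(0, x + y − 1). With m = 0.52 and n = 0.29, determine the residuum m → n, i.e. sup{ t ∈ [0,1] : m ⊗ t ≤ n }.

0.77

The residuum of the Łukasiewicz t-norm gives the supremum: min(1, 1 − 0.52 + 0.29).
1 − 0.52 + 0.29 = 0.77, so t = min(1, 0.77) = 0.77.
Check: 0.52 ⊗ 0.77 = max(0, 0.29) = 0.29 ≤ 0.29.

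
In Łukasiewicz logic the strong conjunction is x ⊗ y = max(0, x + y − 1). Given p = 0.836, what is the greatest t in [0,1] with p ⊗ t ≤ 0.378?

The residuum of the Łukasiewicz t-norm gives the supremum: min(1, 1 − 0.836 + 0.378).
1 − 0.836 + 0.378 = 0.542, so t = min(1, 0.542) = 0.542.
Check: 0.836 ⊗ 0.542 = max(0, 0.378) = 0.378 ≤ 0.378.

0.542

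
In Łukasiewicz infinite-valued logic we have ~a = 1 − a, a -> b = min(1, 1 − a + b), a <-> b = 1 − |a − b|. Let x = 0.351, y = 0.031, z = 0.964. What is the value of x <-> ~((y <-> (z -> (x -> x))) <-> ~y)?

x -> x = min(1, 1 − 0.351 + 0.351) = min(1, 1.000) = 1.000
z -> (x -> x) = min(1, 1 − 0.964 + 1.000) = min(1, 1.036) = 1.000
y <-> (z -> (x -> x)) = 1 − |0.031 − 1.000| = 1 − 0.969 = 0.031
~y = 1 − 0.031 = 0.969
(y <-> (z -> (x -> x))) <-> ~y = 1 − |0.031 − 0.969| = 1 − 0.938 = 0.062
~((y <-> (z -> (x -> x))) <-> ~y) = 1 − 0.062 = 0.938
x <-> ~((y <-> (z -> (x -> x))) <-> ~y) = 1 − |0.351 − 0.938| = 1 − 0.587 = 0.413

0.413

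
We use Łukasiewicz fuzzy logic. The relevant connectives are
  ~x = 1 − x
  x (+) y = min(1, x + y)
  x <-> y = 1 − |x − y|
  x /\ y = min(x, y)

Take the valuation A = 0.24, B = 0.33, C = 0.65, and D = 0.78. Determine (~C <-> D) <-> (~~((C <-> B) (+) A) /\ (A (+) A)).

~C = 1 − 0.65 = 0.35
~C <-> D = 1 − |0.35 − 0.78| = 1 − 0.43 = 0.57
C <-> B = 1 − |0.65 − 0.33| = 1 − 0.32 = 0.68
(C <-> B) (+) A = min(1, 0.68 + 0.24) = min(1, 0.92) = 0.92
~((C <-> B) (+) A) = 1 − 0.92 = 0.08
~~((C <-> B) (+) A) = 1 − 0.08 = 0.92
A (+) A = min(1, 0.24 + 0.24) = min(1, 0.48) = 0.48
~~((C <-> B) (+) A) /\ (A (+) A) = min(0.92, 0.48) = 0.48
(~C <-> D) <-> (~~((C <-> B) (+) A) /\ (A (+) A)) = 1 − |0.57 − 0.48| = 1 − 0.09 = 0.91

0.91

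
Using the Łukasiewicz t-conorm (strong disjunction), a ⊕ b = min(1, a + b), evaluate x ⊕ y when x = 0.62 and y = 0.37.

x ⊕ y = min(1, 0.62 + 0.37) = min(1, 0.99) = 0.99
For comparison, the Gödel t-conorm max(a, b) would give 0.62.

0.99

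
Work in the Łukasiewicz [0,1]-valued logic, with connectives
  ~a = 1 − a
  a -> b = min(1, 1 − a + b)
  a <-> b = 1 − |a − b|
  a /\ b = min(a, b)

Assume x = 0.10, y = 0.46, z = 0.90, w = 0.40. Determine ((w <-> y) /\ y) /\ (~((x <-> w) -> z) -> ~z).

w <-> y = 1 − |0.40 − 0.46| = 1 − 0.06 = 0.94
(w <-> y) /\ y = min(0.94, 0.46) = 0.46
x <-> w = 1 − |0.10 − 0.40| = 1 − 0.30 = 0.70
(x <-> w) -> z = min(1, 1 − 0.70 + 0.90) = min(1, 1.20) = 1.00
~((x <-> w) -> z) = 1 − 1.00 = 0.00
~z = 1 − 0.90 = 0.10
~((x <-> w) -> z) -> ~z = min(1, 1 − 0.00 + 0.10) = min(1, 1.10) = 1.00
((w <-> y) /\ y) /\ (~((x <-> w) -> z) -> ~z) = min(0.46, 1.00) = 0.46

0.46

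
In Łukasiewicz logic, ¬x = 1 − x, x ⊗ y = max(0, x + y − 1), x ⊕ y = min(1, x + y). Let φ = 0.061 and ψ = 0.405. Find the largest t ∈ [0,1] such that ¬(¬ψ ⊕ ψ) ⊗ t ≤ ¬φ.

¬ψ = 1 − 0.405 = 0.595
¬ψ ⊕ ψ = min(1, 0.595 + 0.405) = min(1, 1.000) = 1.000
¬(¬ψ ⊕ ψ) = 1 − 1.000 = 0.000
So the left factor is ¬(¬ψ ⊕ ψ) = 0.000.
¬φ = 1 − 0.061 = 0.939
So the right-hand bound is ¬φ = 0.939.
The residuum of the Łukasiewicz t-norm gives the supremum: min(1, 1 − 0.000 + 0.939).
1 − 0.000 + 0.939 = 1.939, so t = min(1, 1.939) = 1.000.
Check: 0.000 ⊗ 1.000 = max(0, 0.000) = 0.000 ≤ 0.939.

1.000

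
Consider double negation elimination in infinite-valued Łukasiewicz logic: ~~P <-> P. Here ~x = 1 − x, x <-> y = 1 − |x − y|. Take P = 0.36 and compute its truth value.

~P = 1 − 0.36 = 0.64
~~P = 1 − 0.64 = 0.36
~~P <-> P = 1 − |0.36 − 0.36| = 1 − 0.00 = 1.00
(As expected: always 1 in Ł∞ since negation is involutive.)

1.00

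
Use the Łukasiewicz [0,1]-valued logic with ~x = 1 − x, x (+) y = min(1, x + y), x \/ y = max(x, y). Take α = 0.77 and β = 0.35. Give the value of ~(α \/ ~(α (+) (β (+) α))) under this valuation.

β (+) α = min(1, 0.35 + 0.77) = min(1, 1.12) = 1.00
α (+) (β (+) α) = min(1, 0.77 + 1.00) = min(1, 1.77) = 1.00
~(α (+) (β (+) α)) = 1 − 1.00 = 0.00
α \/ ~(α (+) (β (+) α)) = max(0.77, 0.00) = 0.77
~(α \/ ~(α (+) (β (+) α))) = 1 − 0.77 = 0.23

0.23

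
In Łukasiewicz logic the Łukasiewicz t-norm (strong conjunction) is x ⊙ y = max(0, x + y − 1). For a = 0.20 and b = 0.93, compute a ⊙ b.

a ⊙ b = max(0, 0.20 + 0.93 − 1) = max(0, 0.13) = 0.13
For comparison, the Gödel (minimum) t-norm min(x, y) would give 0.20.

0.13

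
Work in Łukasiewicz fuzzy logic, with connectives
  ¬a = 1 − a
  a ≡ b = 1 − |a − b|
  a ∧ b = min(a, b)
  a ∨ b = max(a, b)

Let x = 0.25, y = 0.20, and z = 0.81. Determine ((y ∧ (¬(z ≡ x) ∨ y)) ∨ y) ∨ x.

0.25

z ≡ x = 1 − |0.81 − 0.25| = 1 − 0.56 = 0.44
¬(z ≡ x) = 1 − 0.44 = 0.56
¬(z ≡ x) ∨ y = max(0.56, 0.20) = 0.56
y ∧ (¬(z ≡ x) ∨ y) = min(0.20, 0.56) = 0.20
(y ∧ (¬(z ≡ x) ∨ y)) ∨ y = max(0.20, 0.20) = 0.20
((y ∧ (¬(z ≡ x) ∨ y)) ∨ y) ∨ x = max(0.20, 0.25) = 0.25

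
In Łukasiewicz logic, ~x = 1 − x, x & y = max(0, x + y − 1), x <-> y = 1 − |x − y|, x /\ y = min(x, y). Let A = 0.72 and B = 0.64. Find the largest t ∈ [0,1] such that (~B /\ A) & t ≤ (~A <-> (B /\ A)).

~B = 1 − 0.64 = 0.36
~B /\ A = min(0.36, 0.72) = 0.36
So the left factor is ~B /\ A = 0.36.
~A = 1 − 0.72 = 0.28
B /\ A = min(0.64, 0.72) = 0.64
~A <-> (B /\ A) = 1 − |0.28 − 0.64| = 1 − 0.36 = 0.64
So the right-hand bound is ~A <-> (B /\ A) = 0.64.
The residuum of the Łukasiewicz t-norm gives the supremum: min(1, 1 − 0.36 + 0.64).
1 − 0.36 + 0.64 = 1.28, so t = min(1, 1.28) = 1.00.
Check: 0.36 & 1.00 = max(0, 0.36) = 0.36 ≤ 0.64.

1.00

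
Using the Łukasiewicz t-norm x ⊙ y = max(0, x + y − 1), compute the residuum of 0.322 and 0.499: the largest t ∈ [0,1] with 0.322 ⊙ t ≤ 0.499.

The residuum of the Łukasiewicz t-norm gives the supremum: min(1, 1 − 0.322 + 0.499).
1 − 0.322 + 0.499 = 1.177, so t = min(1, 1.177) = 1.000.
Check: 0.322 ⊙ 1.000 = max(0, 0.322) = 0.322 ≤ 0.499.

1.000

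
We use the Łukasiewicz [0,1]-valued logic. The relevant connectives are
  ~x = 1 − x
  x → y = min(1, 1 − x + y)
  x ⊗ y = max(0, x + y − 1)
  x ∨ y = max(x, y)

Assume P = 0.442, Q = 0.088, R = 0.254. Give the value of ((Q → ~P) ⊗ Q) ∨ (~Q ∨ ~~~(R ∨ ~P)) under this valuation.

~P = 1 − 0.442 = 0.558
Q → ~P = min(1, 1 − 0.088 + 0.558) = min(1, 1.470) = 1.000
(Q → ~P) ⊗ Q = max(0, 1.000 + 0.088 − 1) = max(0, 0.088) = 0.088
~Q = 1 − 0.088 = 0.912
R ∨ ~P = max(0.254, 0.558) = 0.558
~(R ∨ ~P) = 1 − 0.558 = 0.442
~~(R ∨ ~P) = 1 − 0.442 = 0.558
~~~(R ∨ ~P) = 1 − 0.558 = 0.442
~Q ∨ ~~~(R ∨ ~P) = max(0.912, 0.442) = 0.912
((Q → ~P) ⊗ Q) ∨ (~Q ∨ ~~~(R ∨ ~P)) = max(0.088, 0.912) = 0.912

0.912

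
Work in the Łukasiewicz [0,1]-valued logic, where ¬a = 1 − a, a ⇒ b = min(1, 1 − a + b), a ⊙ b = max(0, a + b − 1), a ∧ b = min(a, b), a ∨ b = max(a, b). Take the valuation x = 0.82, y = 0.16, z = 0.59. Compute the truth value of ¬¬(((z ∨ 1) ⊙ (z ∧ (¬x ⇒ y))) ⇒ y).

z ∨ 1 = max(0.59, 1.00) = 1.00
¬x = 1 − 0.82 = 0.18
¬x ⇒ y = min(1, 1 − 0.18 + 0.16) = min(1, 0.98) = 0.98
z ∧ (¬x ⇒ y) = min(0.59, 0.98) = 0.59
(z ∨ 1) ⊙ (z ∧ (¬x ⇒ y)) = max(0, 1.00 + 0.59 − 1) = max(0, 0.59) = 0.59
((z ∨ 1) ⊙ (z ∧ (¬x ⇒ y))) ⇒ y = min(1, 1 − 0.59 + 0.16) = min(1, 0.57) = 0.57
¬(((z ∨ 1) ⊙ (z ∧ (¬x ⇒ y))) ⇒ y) = 1 − 0.57 = 0.43
¬¬(((z ∨ 1) ⊙ (z ∧ (¬x ⇒ y))) ⇒ y) = 1 − 0.43 = 0.57

0.57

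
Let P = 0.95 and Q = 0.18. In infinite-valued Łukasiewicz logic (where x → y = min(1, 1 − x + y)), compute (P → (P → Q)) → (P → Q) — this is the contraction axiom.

P → Q = min(1, 1 − 0.95 + 0.18) = min(1, 0.23) = 0.23
P → (P → Q) = min(1, 1 − 0.95 + 0.23) = min(1, 0.28) = 0.28
(P → (P → Q)) → (P → Q) = min(1, 1 − 0.28 + 0.23) = min(1, 0.95) = 0.95
(The value 0.95 < 1 shows this instance is not satisfied; fails in Ł∞ (the t-norm is not idempotent).)

0.95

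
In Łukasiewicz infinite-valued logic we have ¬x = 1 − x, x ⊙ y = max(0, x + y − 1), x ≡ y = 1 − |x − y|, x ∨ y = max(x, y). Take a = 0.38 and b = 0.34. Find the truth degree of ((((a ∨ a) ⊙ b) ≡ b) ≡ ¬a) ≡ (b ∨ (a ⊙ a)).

a ∨ a = max(0.38, 0.38) = 0.38
(a ∨ a) ⊙ b = max(0, 0.38 + 0.34 − 1) = max(0, -0.28) = 0.00
((a ∨ a) ⊙ b) ≡ b = 1 − |0.00 − 0.34| = 1 − 0.34 = 0.66
¬a = 1 − 0.38 = 0.62
(((a ∨ a) ⊙ b) ≡ b) ≡ ¬a = 1 − |0.66 − 0.62| = 1 − 0.04 = 0.96
a ⊙ a = max(0, 0.38 + 0.38 − 1) = max(0, -0.24) = 0.00
b ∨ (a ⊙ a) = max(0.34, 0.00) = 0.34
((((a ∨ a) ⊙ b) ≡ b) ≡ ¬a) ≡ (b ∨ (a ⊙ a)) = 1 − |0.96 − 0.34| = 1 − 0.62 = 0.38

0.38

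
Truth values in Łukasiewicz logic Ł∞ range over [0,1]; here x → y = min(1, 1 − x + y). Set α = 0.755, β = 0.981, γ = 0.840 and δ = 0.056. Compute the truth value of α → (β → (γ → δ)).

0.480

γ → δ = min(1, 1 − 0.840 + 0.056) = min(1, 0.216) = 0.216
β → (γ → δ) = min(1, 1 − 0.981 + 0.216) = min(1, 0.235) = 0.235
α → (β → (γ → δ)) = min(1, 1 − 0.755 + 0.235) = min(1, 0.480) = 0.480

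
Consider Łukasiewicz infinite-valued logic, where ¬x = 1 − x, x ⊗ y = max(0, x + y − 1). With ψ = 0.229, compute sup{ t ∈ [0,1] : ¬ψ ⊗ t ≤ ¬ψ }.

¬ψ = 1 − 0.229 = 0.771
So the left factor is ¬ψ = 0.771.
So the right-hand bound is ¬ψ = 0.771.
The residuum of the Łukasiewicz t-norm gives the supremum: min(1, 1 − 0.771 + 0.771).
1 − 0.771 + 0.771 = 1.000, so t = min(1, 1.000) = 1.000.
Check: 0.771 ⊗ 1.000 = max(0, 0.771) = 0.771 ≤ 0.771.

1.000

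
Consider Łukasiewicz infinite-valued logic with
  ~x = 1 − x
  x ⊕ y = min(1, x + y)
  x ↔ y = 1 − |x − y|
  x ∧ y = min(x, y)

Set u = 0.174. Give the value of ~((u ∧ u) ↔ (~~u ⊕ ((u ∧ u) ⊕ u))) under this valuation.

0.348

u ∧ u = min(0.174, 0.174) = 0.174
~u = 1 − 0.174 = 0.826
~~u = 1 − 0.826 = 0.174
(u ∧ u) ⊕ u = min(1, 0.174 + 0.174) = min(1, 0.348) = 0.348
~~u ⊕ ((u ∧ u) ⊕ u) = min(1, 0.174 + 0.348) = min(1, 0.522) = 0.522
(u ∧ u) ↔ (~~u ⊕ ((u ∧ u) ⊕ u)) = 1 − |0.174 − 0.522| = 1 − 0.348 = 0.652
~((u ∧ u) ↔ (~~u ⊕ ((u ∧ u) ⊕ u))) = 1 − 0.652 = 0.348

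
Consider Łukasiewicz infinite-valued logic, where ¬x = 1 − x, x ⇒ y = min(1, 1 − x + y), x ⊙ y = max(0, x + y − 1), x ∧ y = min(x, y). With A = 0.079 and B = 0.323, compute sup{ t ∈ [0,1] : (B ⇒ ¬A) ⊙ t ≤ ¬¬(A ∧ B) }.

¬A = 1 − 0.079 = 0.921
B ⇒ ¬A = min(1, 1 − 0.323 + 0.921) = min(1, 1.598) = 1.000
So the left factor is B ⇒ ¬A = 1.000.
A ∧ B = min(0.079, 0.323) = 0.079
¬(A ∧ B) = 1 − 0.079 = 0.921
¬¬(A ∧ B) = 1 − 0.921 = 0.079
So the right-hand bound is ¬¬(A ∧ B) = 0.079.
The residuum of the Łukasiewicz t-norm gives the supremum: min(1, 1 − 1.000 + 0.079).
1 − 1.000 + 0.079 = 0.079, so t = min(1, 0.079) = 0.079.
Check: 1.000 ⊙ 0.079 = max(0, 0.079) = 0.079 ≤ 0.079.

0.079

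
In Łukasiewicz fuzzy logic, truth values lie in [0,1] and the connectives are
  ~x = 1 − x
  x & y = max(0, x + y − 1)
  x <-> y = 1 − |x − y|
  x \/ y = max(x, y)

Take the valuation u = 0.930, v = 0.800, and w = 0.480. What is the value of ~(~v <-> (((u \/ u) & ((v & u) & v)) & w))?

0.200

~v = 1 − 0.800 = 0.200
u \/ u = max(0.930, 0.930) = 0.930
v & u = max(0, 0.800 + 0.930 − 1) = max(0, 0.730) = 0.730
(v & u) & v = max(0, 0.730 + 0.800 − 1) = max(0, 0.530) = 0.530
(u \/ u) & ((v & u) & v) = max(0, 0.930 + 0.530 − 1) = max(0, 0.460) = 0.460
((u \/ u) & ((v & u) & v)) & w = max(0, 0.460 + 0.480 − 1) = max(0, -0.060) = 0.000
~v <-> (((u \/ u) & ((v & u) & v)) & w) = 1 − |0.200 − 0.000| = 1 − 0.200 = 0.800
~(~v <-> (((u \/ u) & ((v & u) & v)) & w)) = 1 − 0.800 = 0.200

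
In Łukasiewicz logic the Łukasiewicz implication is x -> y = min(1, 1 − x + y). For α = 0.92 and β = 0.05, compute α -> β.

α -> β = min(1, 1 − 0.92 + 0.05) = min(1, 0.13) = 0.13
For comparison, the Gödel implication (1 if x ≤ y else y) would give 0.05.

0.13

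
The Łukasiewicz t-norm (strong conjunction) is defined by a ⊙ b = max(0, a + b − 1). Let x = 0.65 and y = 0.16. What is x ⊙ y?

0.00

x ⊙ y = max(0, 0.65 + 0.16 − 1) = max(0, -0.19) = 0.00
For comparison, the Gödel (minimum) t-norm min(a, b) would give 0.16.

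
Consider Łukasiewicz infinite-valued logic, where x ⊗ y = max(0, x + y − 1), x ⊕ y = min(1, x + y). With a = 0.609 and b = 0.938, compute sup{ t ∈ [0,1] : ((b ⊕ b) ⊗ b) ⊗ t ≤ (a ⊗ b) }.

b ⊕ b = min(1, 0.938 + 0.938) = min(1, 1.876) = 1.000
(b ⊕ b) ⊗ b = max(0, 1.000 + 0.938 − 1) = max(0, 0.938) = 0.938
So the left factor is (b ⊕ b) ⊗ b = 0.938.
a ⊗ b = max(0, 0.609 + 0.938 − 1) = max(0, 0.547) = 0.547
So the right-hand bound is a ⊗ b = 0.547.
The residuum of the Łukasiewicz t-norm gives the supremum: min(1, 1 − 0.938 + 0.547).
1 − 0.938 + 0.547 = 0.609, so t = min(1, 0.609) = 0.609.
Check: 0.938 ⊗ 0.609 = max(0, 0.547) = 0.547 ≤ 0.547.

0.609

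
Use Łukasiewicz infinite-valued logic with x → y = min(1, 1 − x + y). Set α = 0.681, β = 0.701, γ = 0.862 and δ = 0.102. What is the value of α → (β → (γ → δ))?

0.858

γ → δ = min(1, 1 − 0.862 + 0.102) = min(1, 0.240) = 0.240
β → (γ → δ) = min(1, 1 − 0.701 + 0.240) = min(1, 0.539) = 0.539
α → (β → (γ → δ)) = min(1, 1 − 0.681 + 0.539) = min(1, 0.858) = 0.858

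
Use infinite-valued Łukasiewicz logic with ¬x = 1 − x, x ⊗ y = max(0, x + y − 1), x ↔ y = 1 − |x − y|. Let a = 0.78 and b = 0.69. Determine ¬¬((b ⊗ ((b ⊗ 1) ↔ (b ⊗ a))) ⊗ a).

0.25

b ⊗ 1 = max(0, 0.69 + 1.00 − 1) = max(0, 0.69) = 0.69
b ⊗ a = max(0, 0.69 + 0.78 − 1) = max(0, 0.47) = 0.47
(b ⊗ 1) ↔ (b ⊗ a) = 1 − |0.69 − 0.47| = 1 − 0.22 = 0.78
b ⊗ ((b ⊗ 1) ↔ (b ⊗ a)) = max(0, 0.69 + 0.78 − 1) = max(0, 0.47) = 0.47
(b ⊗ ((b ⊗ 1) ↔ (b ⊗ a))) ⊗ a = max(0, 0.47 + 0.78 − 1) = max(0, 0.25) = 0.25
¬((b ⊗ ((b ⊗ 1) ↔ (b ⊗ a))) ⊗ a) = 1 − 0.25 = 0.75
¬¬((b ⊗ ((b ⊗ 1) ↔ (b ⊗ a))) ⊗ a) = 1 − 0.75 = 0.25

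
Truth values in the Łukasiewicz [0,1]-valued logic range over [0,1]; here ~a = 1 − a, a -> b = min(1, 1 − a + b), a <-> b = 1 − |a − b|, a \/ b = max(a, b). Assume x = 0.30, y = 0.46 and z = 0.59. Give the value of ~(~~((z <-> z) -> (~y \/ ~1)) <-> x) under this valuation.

0.24

z <-> z = 1 − |0.59 − 0.59| = 1 − 0.00 = 1.00
~y = 1 − 0.46 = 0.54
~1 = 1 − 1.00 = 0.00
~y \/ ~1 = max(0.54, 0.00) = 0.54
(z <-> z) -> (~y \/ ~1) = min(1, 1 − 1.00 + 0.54) = min(1, 0.54) = 0.54
~((z <-> z) -> (~y \/ ~1)) = 1 − 0.54 = 0.46
~~((z <-> z) -> (~y \/ ~1)) = 1 − 0.46 = 0.54
~~((z <-> z) -> (~y \/ ~1)) <-> x = 1 − |0.54 − 0.30| = 1 − 0.24 = 0.76
~(~~((z <-> z) -> (~y \/ ~1)) <-> x) = 1 − 0.76 = 0.24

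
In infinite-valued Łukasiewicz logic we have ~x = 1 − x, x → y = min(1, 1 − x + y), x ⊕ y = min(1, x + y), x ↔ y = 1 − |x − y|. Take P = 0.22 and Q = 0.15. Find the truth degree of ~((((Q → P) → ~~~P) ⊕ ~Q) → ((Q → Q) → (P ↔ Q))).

0.07

Q → P = min(1, 1 − 0.15 + 0.22) = min(1, 1.07) = 1.00
~P = 1 − 0.22 = 0.78
~~P = 1 − 0.78 = 0.22
~~~P = 1 − 0.22 = 0.78
(Q → P) → ~~~P = min(1, 1 − 1.00 + 0.78) = min(1, 0.78) = 0.78
~Q = 1 − 0.15 = 0.85
((Q → P) → ~~~P) ⊕ ~Q = min(1, 0.78 + 0.85) = min(1, 1.63) = 1.00
Q → Q = min(1, 1 − 0.15 + 0.15) = min(1, 1.00) = 1.00
P ↔ Q = 1 − |0.22 − 0.15| = 1 − 0.07 = 0.93
(Q → Q) → (P ↔ Q) = min(1, 1 − 1.00 + 0.93) = min(1, 0.93) = 0.93
(((Q → P) → ~~~P) ⊕ ~Q) → ((Q → Q) → (P ↔ Q)) = min(1, 1 − 1.00 + 0.93) = min(1, 0.93) = 0.93
~((((Q → P) → ~~~P) ⊕ ~Q) → ((Q → Q) → (P ↔ Q))) = 1 − 0.93 = 0.07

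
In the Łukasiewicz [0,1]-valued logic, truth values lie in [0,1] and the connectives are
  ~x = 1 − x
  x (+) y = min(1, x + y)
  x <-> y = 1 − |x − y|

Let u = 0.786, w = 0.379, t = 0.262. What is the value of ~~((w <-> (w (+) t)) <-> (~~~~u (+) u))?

0.738

w (+) t = min(1, 0.379 + 0.262) = min(1, 0.641) = 0.641
w <-> (w (+) t) = 1 − |0.379 − 0.641| = 1 − 0.262 = 0.738
~u = 1 − 0.786 = 0.214
~~u = 1 − 0.214 = 0.786
~~~u = 1 − 0.786 = 0.214
~~~~u = 1 − 0.214 = 0.786
~~~~u (+) u = min(1, 0.786 + 0.786) = min(1, 1.572) = 1.000
(w <-> (w (+) t)) <-> (~~~~u (+) u) = 1 − |0.738 − 1.000| = 1 − 0.262 = 0.738
~((w <-> (w (+) t)) <-> (~~~~u (+) u)) = 1 − 0.738 = 0.262
~~((w <-> (w (+) t)) <-> (~~~~u (+) u)) = 1 − 0.262 = 0.738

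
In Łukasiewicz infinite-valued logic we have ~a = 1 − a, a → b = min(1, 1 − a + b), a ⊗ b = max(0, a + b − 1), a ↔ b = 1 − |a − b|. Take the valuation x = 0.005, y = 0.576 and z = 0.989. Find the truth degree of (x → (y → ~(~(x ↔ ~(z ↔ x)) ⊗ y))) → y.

0.576

z ↔ x = 1 − |0.989 − 0.005| = 1 − 0.984 = 0.016
~(z ↔ x) = 1 − 0.016 = 0.984
x ↔ ~(z ↔ x) = 1 − |0.005 − 0.984| = 1 − 0.979 = 0.021
~(x ↔ ~(z ↔ x)) = 1 − 0.021 = 0.979
~(x ↔ ~(z ↔ x)) ⊗ y = max(0, 0.979 + 0.576 − 1) = max(0, 0.555) = 0.555
~(~(x ↔ ~(z ↔ x)) ⊗ y) = 1 − 0.555 = 0.445
y → ~(~(x ↔ ~(z ↔ x)) ⊗ y) = min(1, 1 − 0.576 + 0.445) = min(1, 0.869) = 0.869
x → (y → ~(~(x ↔ ~(z ↔ x)) ⊗ y)) = min(1, 1 − 0.005 + 0.869) = min(1, 1.864) = 1.000
(x → (y → ~(~(x ↔ ~(z ↔ x)) ⊗ y))) → y = min(1, 1 − 1.000 + 0.576) = min(1, 0.576) = 0.576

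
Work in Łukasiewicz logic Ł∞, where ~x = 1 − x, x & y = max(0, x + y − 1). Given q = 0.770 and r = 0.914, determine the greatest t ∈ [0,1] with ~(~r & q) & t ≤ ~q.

~r = 1 − 0.914 = 0.086
~r & q = max(0, 0.086 + 0.770 − 1) = max(0, -0.144) = 0.000
~(~r & q) = 1 − 0.000 = 1.000
So the left factor is ~(~r & q) = 1.000.
~q = 1 − 0.770 = 0.230
So the right-hand bound is ~q = 0.230.
The residuum of the Łukasiewicz t-norm gives the supremum: min(1, 1 − 1.000 + 0.230).
1 − 1.000 + 0.230 = 0.230, so t = min(1, 0.230) = 0.230.
Check: 1.000 & 0.230 = max(0, 0.230) = 0.230 ≤ 0.230.

0.230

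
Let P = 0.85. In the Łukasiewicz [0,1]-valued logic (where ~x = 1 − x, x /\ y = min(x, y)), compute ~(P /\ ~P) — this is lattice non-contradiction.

~P = 1 − 0.85 = 0.15
P /\ ~P = min(0.85, 0.15) = 0.15
~(P /\ ~P) = 1 − 0.15 = 0.85
(The value 0.85 < 1 shows this instance is not satisfied; not a Ł∞-tautology — its value is 1 − min(a, 1−a).)

0.85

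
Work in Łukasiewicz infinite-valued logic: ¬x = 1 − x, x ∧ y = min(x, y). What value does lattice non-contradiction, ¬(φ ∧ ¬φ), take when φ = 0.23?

0.77

¬φ = 1 − 0.23 = 0.77
φ ∧ ¬φ = min(0.23, 0.77) = 0.23
¬(φ ∧ ¬φ) = 1 − 0.23 = 0.77
(The value 0.77 < 1 shows this instance is not satisfied; not a Ł∞-tautology — its value is 1 − min(a, 1−a).)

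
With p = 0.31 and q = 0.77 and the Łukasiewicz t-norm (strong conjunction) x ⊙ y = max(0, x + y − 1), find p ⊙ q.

p ⊙ q = max(0, 0.31 + 0.77 − 1) = max(0, 0.08) = 0.08
For comparison, the Gödel (minimum) t-norm min(x, y) would give 0.31.

0.08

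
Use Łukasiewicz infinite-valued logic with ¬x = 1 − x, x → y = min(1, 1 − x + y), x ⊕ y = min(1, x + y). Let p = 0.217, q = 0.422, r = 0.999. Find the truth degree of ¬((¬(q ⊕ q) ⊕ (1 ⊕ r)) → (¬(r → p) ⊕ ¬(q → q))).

0.218

q ⊕ q = min(1, 0.422 + 0.422) = min(1, 0.844) = 0.844
¬(q ⊕ q) = 1 − 0.844 = 0.156
1 ⊕ r = min(1, 1.000 + 0.999) = min(1, 1.999) = 1.000
¬(q ⊕ q) ⊕ (1 ⊕ r) = min(1, 0.156 + 1.000) = min(1, 1.156) = 1.000
r → p = min(1, 1 − 0.999 + 0.217) = min(1, 0.218) = 0.218
¬(r → p) = 1 − 0.218 = 0.782
q → q = min(1, 1 − 0.422 + 0.422) = min(1, 1.000) = 1.000
¬(q → q) = 1 − 1.000 = 0.000
¬(r → p) ⊕ ¬(q → q) = min(1, 0.782 + 0.000) = min(1, 0.782) = 0.782
(¬(q ⊕ q) ⊕ (1 ⊕ r)) → (¬(r → p) ⊕ ¬(q → q)) = min(1, 1 − 1.000 + 0.782) = min(1, 0.782) = 0.782
¬((¬(q ⊕ q) ⊕ (1 ⊕ r)) → (¬(r → p) ⊕ ¬(q → q))) = 1 − 0.782 = 0.218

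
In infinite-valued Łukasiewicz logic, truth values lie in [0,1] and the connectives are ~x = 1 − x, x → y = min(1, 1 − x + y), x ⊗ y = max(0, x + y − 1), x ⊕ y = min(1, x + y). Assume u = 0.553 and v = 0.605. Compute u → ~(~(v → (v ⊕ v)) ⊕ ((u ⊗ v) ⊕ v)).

v ⊕ v = min(1, 0.605 + 0.605) = min(1, 1.210) = 1.000
v → (v ⊕ v) = min(1, 1 − 0.605 + 1.000) = min(1, 1.395) = 1.000
~(v → (v ⊕ v)) = 1 − 1.000 = 0.000
u ⊗ v = max(0, 0.553 + 0.605 − 1) = max(0, 0.158) = 0.158
(u ⊗ v) ⊕ v = min(1, 0.158 + 0.605) = min(1, 0.763) = 0.763
~(v → (v ⊕ v)) ⊕ ((u ⊗ v) ⊕ v) = min(1, 0.000 + 0.763) = min(1, 0.763) = 0.763
~(~(v → (v ⊕ v)) ⊕ ((u ⊗ v) ⊕ v)) = 1 − 0.763 = 0.237
u → ~(~(v → (v ⊕ v)) ⊕ ((u ⊗ v) ⊕ v)) = min(1, 1 − 0.553 + 0.237) = min(1, 0.684) = 0.684

0.684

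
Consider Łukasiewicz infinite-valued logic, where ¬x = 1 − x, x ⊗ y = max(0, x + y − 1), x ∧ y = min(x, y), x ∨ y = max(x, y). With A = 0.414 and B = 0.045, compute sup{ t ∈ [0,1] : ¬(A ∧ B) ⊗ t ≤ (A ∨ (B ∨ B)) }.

A ∧ B = min(0.414, 0.045) = 0.045
¬(A ∧ B) = 1 − 0.045 = 0.955
So the left factor is ¬(A ∧ B) = 0.955.
B ∨ B = max(0.045, 0.045) = 0.045
A ∨ (B ∨ B) = max(0.414, 0.045) = 0.414
So the right-hand bound is A ∨ (B ∨ B) = 0.414.
The residuum of the Łukasiewicz t-norm gives the supremum: min(1, 1 − 0.955 + 0.414).
1 − 0.955 + 0.414 = 0.459, so t = min(1, 0.459) = 0.459.
Check: 0.955 ⊗ 0.459 = max(0, 0.414) = 0.414 ≤ 0.414.

0.459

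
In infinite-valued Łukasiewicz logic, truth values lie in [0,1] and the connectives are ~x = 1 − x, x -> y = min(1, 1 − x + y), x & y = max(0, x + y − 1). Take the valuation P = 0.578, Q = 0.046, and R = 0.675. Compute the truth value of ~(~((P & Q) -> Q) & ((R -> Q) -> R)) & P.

P & Q = max(0, 0.578 + 0.046 − 1) = max(0, -0.376) = 0.000
(P & Q) -> Q = min(1, 1 − 0.000 + 0.046) = min(1, 1.046) = 1.000
~((P & Q) -> Q) = 1 − 1.000 = 0.000
R -> Q = min(1, 1 − 0.675 + 0.046) = min(1, 0.371) = 0.371
(R -> Q) -> R = min(1, 1 − 0.371 + 0.675) = min(1, 1.304) = 1.000
~((P & Q) -> Q) & ((R -> Q) -> R) = max(0, 0.000 + 1.000 − 1) = max(0, 0.000) = 0.000
~(~((P & Q) -> Q) & ((R -> Q) -> R)) = 1 − 0.000 = 1.000
~(~((P & Q) -> Q) & ((R -> Q) -> R)) & P = max(0, 1.000 + 0.578 − 1) = max(0, 0.578) = 0.578

0.578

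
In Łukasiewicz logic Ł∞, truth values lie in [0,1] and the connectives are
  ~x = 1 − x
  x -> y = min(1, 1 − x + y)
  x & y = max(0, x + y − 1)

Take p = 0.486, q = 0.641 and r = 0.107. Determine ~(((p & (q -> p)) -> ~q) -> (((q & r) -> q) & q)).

0.359

q -> p = min(1, 1 − 0.641 + 0.486) = min(1, 0.845) = 0.845
p & (q -> p) = max(0, 0.486 + 0.845 − 1) = max(0, 0.331) = 0.331
~q = 1 − 0.641 = 0.359
(p & (q -> p)) -> ~q = min(1, 1 − 0.331 + 0.359) = min(1, 1.028) = 1.000
q & r = max(0, 0.641 + 0.107 − 1) = max(0, -0.252) = 0.000
(q & r) -> q = min(1, 1 − 0.000 + 0.641) = min(1, 1.641) = 1.000
((q & r) -> q) & q = max(0, 1.000 + 0.641 − 1) = max(0, 0.641) = 0.641
((p & (q -> p)) -> ~q) -> (((q & r) -> q) & q) = min(1, 1 − 1.000 + 0.641) = min(1, 0.641) = 0.641
~(((p & (q -> p)) -> ~q) -> (((q & r) -> q) & q)) = 1 − 0.641 = 0.359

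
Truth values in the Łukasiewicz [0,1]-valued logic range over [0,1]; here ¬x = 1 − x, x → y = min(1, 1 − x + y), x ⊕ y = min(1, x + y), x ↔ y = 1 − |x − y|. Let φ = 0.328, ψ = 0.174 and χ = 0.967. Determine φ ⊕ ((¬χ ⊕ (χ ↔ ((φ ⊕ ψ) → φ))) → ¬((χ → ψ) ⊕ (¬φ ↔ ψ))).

¬χ = 1 − 0.967 = 0.033
φ ⊕ ψ = min(1, 0.328 + 0.174) = min(1, 0.502) = 0.502
(φ ⊕ ψ) → φ = min(1, 1 − 0.502 + 0.328) = min(1, 0.826) = 0.826
χ ↔ ((φ ⊕ ψ) → φ) = 1 − |0.967 − 0.826| = 1 − 0.141 = 0.859
¬χ ⊕ (χ ↔ ((φ ⊕ ψ) → φ)) = min(1, 0.033 + 0.859) = min(1, 0.892) = 0.892
χ → ψ = min(1, 1 − 0.967 + 0.174) = min(1, 0.207) = 0.207
¬φ = 1 − 0.328 = 0.672
¬φ ↔ ψ = 1 − |0.672 − 0.174| = 1 − 0.498 = 0.502
(χ → ψ) ⊕ (¬φ ↔ ψ) = min(1, 0.207 + 0.502) = min(1, 0.709) = 0.709
¬((χ → ψ) ⊕ (¬φ ↔ ψ)) = 1 − 0.709 = 0.291
(¬χ ⊕ (χ ↔ ((φ ⊕ ψ) → φ))) → ¬((χ → ψ) ⊕ (¬φ ↔ ψ)) = min(1, 1 − 0.892 + 0.291) = min(1, 0.399) = 0.399
φ ⊕ ((¬χ ⊕ (χ ↔ ((φ ⊕ ψ) → φ))) → ¬((χ → ψ) ⊕ (¬φ ↔ ψ))) = min(1, 0.328 + 0.399) = min(1, 0.727) = 0.727

0.727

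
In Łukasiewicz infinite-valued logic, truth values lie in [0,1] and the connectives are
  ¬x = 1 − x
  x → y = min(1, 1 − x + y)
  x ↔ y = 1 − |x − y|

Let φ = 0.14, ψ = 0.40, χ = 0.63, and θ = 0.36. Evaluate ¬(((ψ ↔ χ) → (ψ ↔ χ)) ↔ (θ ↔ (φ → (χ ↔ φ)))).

0.64

ψ ↔ χ = 1 − |0.40 − 0.63| = 1 − 0.23 = 0.77
(ψ ↔ χ) → (ψ ↔ χ) = min(1, 1 − 0.77 + 0.77) = min(1, 1.00) = 1.00
χ ↔ φ = 1 − |0.63 − 0.14| = 1 − 0.49 = 0.51
φ → (χ ↔ φ) = min(1, 1 − 0.14 + 0.51) = min(1, 1.37) = 1.00
θ ↔ (φ → (χ ↔ φ)) = 1 − |0.36 − 1.00| = 1 − 0.64 = 0.36
((ψ ↔ χ) → (ψ ↔ χ)) ↔ (θ ↔ (φ → (χ ↔ φ))) = 1 − |1.00 − 0.36| = 1 − 0.64 = 0.36
¬(((ψ ↔ χ) → (ψ ↔ χ)) ↔ (θ ↔ (φ → (χ ↔ φ)))) = 1 − 0.36 = 0.64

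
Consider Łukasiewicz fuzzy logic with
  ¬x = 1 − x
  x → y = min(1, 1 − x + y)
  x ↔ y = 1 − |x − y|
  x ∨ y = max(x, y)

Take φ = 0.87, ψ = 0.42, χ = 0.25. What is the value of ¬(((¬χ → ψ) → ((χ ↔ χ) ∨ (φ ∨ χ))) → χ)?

¬χ = 1 − 0.25 = 0.75
¬χ → ψ = min(1, 1 − 0.75 + 0.42) = min(1, 0.67) = 0.67
χ ↔ χ = 1 − |0.25 − 0.25| = 1 − 0.00 = 1.00
φ ∨ χ = max(0.87, 0.25) = 0.87
(χ ↔ χ) ∨ (φ ∨ χ) = max(1.00, 0.87) = 1.00
(¬χ → ψ) → ((χ ↔ χ) ∨ (φ ∨ χ)) = min(1, 1 − 0.67 + 1.00) = min(1, 1.33) = 1.00
((¬χ → ψ) → ((χ ↔ χ) ∨ (φ ∨ χ))) → χ = min(1, 1 − 1.00 + 0.25) = min(1, 0.25) = 0.25
¬(((¬χ → ψ) → ((χ ↔ χ) ∨ (φ ∨ χ))) → χ) = 1 − 0.25 = 0.75

0.75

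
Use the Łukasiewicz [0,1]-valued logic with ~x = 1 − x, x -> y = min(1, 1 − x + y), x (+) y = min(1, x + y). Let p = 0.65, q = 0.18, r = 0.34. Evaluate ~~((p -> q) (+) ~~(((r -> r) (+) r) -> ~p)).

0.88

p -> q = min(1, 1 − 0.65 + 0.18) = min(1, 0.53) = 0.53
r -> r = min(1, 1 − 0.34 + 0.34) = min(1, 1.00) = 1.00
(r -> r) (+) r = min(1, 1.00 + 0.34) = min(1, 1.34) = 1.00
~p = 1 − 0.65 = 0.35
((r -> r) (+) r) -> ~p = min(1, 1 − 1.00 + 0.35) = min(1, 0.35) = 0.35
~(((r -> r) (+) r) -> ~p) = 1 − 0.35 = 0.65
~~(((r -> r) (+) r) -> ~p) = 1 − 0.65 = 0.35
(p -> q) (+) ~~(((r -> r) (+) r) -> ~p) = min(1, 0.53 + 0.35) = min(1, 0.88) = 0.88
~((p -> q) (+) ~~(((r -> r) (+) r) -> ~p)) = 1 − 0.88 = 0.12
~~((p -> q) (+) ~~(((r -> r) (+) r) -> ~p)) = 1 − 0.12 = 0.88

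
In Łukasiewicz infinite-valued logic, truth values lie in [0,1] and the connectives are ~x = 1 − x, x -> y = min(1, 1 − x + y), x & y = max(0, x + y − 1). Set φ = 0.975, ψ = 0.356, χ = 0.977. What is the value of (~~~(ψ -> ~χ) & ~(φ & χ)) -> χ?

~χ = 1 − 0.977 = 0.023
ψ -> ~χ = min(1, 1 − 0.356 + 0.023) = min(1, 0.667) = 0.667
~(ψ -> ~χ) = 1 − 0.667 = 0.333
~~(ψ -> ~χ) = 1 − 0.333 = 0.667
~~~(ψ -> ~χ) = 1 − 0.667 = 0.333
φ & χ = max(0, 0.975 + 0.977 − 1) = max(0, 0.952) = 0.952
~(φ & χ) = 1 − 0.952 = 0.048
~~~(ψ -> ~χ) & ~(φ & χ) = max(0, 0.333 + 0.048 − 1) = max(0, -0.619) = 0.000
(~~~(ψ -> ~χ) & ~(φ & χ)) -> χ = min(1, 1 − 0.000 + 0.977) = min(1, 1.977) = 1.000

1.000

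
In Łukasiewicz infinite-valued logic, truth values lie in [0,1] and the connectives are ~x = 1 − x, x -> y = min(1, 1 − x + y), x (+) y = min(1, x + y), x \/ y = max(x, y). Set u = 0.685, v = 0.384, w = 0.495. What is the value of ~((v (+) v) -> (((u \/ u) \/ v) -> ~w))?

0.000

v (+) v = min(1, 0.384 + 0.384) = min(1, 0.768) = 0.768
u \/ u = max(0.685, 0.685) = 0.685
(u \/ u) \/ v = max(0.685, 0.384) = 0.685
~w = 1 − 0.495 = 0.505
((u \/ u) \/ v) -> ~w = min(1, 1 − 0.685 + 0.505) = min(1, 0.820) = 0.820
(v (+) v) -> (((u \/ u) \/ v) -> ~w) = min(1, 1 − 0.768 + 0.820) = min(1, 1.052) = 1.000
~((v (+) v) -> (((u \/ u) \/ v) -> ~w)) = 1 − 1.000 = 0.000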